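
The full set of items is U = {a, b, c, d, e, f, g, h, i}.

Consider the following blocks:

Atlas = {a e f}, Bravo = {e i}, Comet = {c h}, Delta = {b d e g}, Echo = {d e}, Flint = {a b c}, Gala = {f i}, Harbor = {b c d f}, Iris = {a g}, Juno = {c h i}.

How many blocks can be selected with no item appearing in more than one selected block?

4

Comet, Echo, Gala, Iris are pairwise disjoint (Comet={c,h}; Echo={d,e}; Gala={f,i}; Iris={a,g}).
Every remaining block overlaps one of these, and no 5 of the listed blocks are pairwise disjoint, so 4 is the maximum.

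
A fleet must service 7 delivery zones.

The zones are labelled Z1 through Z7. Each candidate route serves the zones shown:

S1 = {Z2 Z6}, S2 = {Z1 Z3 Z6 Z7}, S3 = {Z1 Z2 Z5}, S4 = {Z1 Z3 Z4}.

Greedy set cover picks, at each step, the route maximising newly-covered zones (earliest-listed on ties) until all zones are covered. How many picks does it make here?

Greedy: pick S2 (covers 4 new) → pick S3 (covers 2 new) → pick S4 (covers 1 new). Total picks: 3.

3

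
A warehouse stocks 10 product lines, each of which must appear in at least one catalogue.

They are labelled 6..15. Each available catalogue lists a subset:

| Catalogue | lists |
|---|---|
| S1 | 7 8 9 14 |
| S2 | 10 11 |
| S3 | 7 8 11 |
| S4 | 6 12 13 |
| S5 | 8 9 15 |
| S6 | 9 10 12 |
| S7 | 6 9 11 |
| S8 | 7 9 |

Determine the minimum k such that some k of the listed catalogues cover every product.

S1 and S2 and S4 and S5 together: S1 ∪ S2 ∪ S4 ∪ S5 = {6, 7, 8, 9, 10, 11, 12, 13, 14, 15} — every product is covered.
Only S5 contains 15, so S5 is forced; the remaining 7 products need at least 3 more catalogues (each remaining catalogue adds at most 3) — so at least 4 catalogues are needed, and 4 is optimal.

4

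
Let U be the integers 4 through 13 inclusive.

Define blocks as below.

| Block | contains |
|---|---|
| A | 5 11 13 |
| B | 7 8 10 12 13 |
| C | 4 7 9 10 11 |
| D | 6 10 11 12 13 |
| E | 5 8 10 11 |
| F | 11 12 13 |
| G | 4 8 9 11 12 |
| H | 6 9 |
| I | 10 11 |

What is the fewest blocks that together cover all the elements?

Take {C, D, E}. Their union is {4, 5, 6, 7, 8, 9, 10, 11, 12, 13}, which is all 10 elements.
No 2 of the 9 blocks cover everything (all 36 combinations miss at least one element), so 3 is optimal.

3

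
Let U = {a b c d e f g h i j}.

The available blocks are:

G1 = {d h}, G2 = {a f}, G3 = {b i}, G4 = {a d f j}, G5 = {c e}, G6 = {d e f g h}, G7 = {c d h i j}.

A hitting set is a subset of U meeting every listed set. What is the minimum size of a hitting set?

4

The 4 elements {c, f, h, i} hit every block.
The blocks G1, G2, G3, G5 are pairwise disjoint, so any hitting set needs a separate element for each — at least 4. Hence 4 is optimal.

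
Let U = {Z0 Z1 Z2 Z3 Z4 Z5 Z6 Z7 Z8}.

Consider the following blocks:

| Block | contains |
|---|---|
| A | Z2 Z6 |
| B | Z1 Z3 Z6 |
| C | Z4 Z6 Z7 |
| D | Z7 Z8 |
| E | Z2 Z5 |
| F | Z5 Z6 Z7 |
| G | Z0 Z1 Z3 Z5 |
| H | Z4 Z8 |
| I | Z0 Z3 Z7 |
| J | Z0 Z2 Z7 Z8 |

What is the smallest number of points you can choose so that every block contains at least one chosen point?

4

The 4 points {Z5, Z6, Z7, Z8} hit every block.
No choice of 3 points meets every block, so 4 is the minimum.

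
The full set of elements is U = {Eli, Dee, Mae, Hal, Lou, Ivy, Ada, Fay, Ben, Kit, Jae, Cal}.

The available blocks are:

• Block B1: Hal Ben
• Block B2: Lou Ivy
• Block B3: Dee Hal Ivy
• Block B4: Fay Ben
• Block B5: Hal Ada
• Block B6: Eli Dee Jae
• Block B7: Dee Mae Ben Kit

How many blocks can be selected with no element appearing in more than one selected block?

4

B2, B4, B5, B6 are pairwise disjoint (B2={Lou,Ivy}; B4={Fay,Ben}; B5={Hal,Ada}; B6={Eli,Dee,Jae}).
Every remaining block overlaps one of these, and no 5 of the listed blocks are pairwise disjoint, so 4 is the maximum.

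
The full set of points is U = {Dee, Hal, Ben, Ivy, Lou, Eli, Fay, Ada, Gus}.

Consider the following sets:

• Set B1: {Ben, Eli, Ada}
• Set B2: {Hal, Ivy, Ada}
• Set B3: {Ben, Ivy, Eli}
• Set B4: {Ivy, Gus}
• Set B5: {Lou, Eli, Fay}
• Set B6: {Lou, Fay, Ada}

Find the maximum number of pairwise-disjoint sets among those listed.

B4, B5 are pairwise disjoint (B4={Ivy,Gus}; B5={Lou,Eli,Fay}).
Every remaining set overlaps one of these, and no 3 of the listed sets are pairwise disjoint, so 2 is the maximum.

2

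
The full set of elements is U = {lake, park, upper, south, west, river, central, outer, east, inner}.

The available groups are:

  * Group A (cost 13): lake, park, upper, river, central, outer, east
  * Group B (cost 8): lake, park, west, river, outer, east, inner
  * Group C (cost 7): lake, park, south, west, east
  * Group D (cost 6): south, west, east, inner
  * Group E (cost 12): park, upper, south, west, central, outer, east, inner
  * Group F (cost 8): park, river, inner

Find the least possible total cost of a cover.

19

A, D together cover every element (A ∪ D = {lake, park, upper, south, west, river, central, outer, east, inner}); total cost 13 + 6 = 19.
The greedy pick B, E costs 20; no covering selection beats 19.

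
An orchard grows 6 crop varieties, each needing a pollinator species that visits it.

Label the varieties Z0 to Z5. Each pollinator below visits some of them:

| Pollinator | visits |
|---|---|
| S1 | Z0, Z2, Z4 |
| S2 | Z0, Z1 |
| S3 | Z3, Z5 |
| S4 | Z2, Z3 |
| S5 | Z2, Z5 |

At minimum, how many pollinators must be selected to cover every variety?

3

S1 and S2 and S3 together: S1 ∪ S2 ∪ S3 = {Z0, Z1, Z2, Z3, Z4, Z5} — every variety is covered.
Only S2 contains Z1, so S2 is forced; the remaining 4 varieties need at least 2 more pollinators (each remaining pollinator adds at most 2) — so at least 3 pollinators are needed, and 3 is optimal.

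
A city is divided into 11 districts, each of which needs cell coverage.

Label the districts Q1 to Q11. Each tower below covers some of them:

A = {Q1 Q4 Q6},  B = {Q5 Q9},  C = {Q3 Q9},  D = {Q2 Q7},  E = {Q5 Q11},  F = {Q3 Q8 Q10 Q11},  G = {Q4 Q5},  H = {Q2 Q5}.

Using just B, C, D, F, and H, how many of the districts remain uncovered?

3

Union of B, C, D, F, H = {Q2, Q3, Q5, Q7, Q8, Q9, Q10, Q11}.
Not covered: Q1, Q4, Q6 — 3 districts.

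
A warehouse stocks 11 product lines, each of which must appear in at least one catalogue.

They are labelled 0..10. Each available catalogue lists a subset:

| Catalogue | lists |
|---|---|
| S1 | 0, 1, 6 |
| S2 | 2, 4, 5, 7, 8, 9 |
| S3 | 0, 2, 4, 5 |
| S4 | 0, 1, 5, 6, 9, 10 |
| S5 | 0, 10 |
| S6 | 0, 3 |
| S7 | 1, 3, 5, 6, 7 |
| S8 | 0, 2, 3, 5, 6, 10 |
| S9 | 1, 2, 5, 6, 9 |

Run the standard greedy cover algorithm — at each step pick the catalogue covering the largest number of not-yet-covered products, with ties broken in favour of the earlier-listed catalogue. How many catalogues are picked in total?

3

Greedy: pick S2 (covers 6 new) → pick S4 (covers 4 new) → pick S6 (covers 1 new). Total picks: 3.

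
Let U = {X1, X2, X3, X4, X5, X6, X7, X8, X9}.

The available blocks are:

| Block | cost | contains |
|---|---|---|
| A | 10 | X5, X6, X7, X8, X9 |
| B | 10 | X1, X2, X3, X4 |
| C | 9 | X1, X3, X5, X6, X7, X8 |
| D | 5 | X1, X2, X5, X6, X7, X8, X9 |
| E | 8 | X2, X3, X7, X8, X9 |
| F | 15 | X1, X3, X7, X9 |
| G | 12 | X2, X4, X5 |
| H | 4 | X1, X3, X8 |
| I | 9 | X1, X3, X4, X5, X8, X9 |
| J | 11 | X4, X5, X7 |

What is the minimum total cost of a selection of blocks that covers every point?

14

D, I together cover every point (D ∪ I = {X1, X2, X3, X4, X5, X6, X7, X8, X9}); total cost 5 + 9 = 14.
The greedy pick D, H, I costs 18; no covering selection beats 14.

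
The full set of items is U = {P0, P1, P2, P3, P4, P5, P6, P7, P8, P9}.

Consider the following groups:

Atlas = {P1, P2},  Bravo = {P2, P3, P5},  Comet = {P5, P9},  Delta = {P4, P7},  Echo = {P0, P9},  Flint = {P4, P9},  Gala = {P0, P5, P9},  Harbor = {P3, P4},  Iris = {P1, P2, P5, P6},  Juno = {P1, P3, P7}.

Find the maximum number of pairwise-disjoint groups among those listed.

Atlas, Comet, Delta are pairwise disjoint (Atlas={P1,P2}; Comet={P5,P9}; Delta={P4,P7}).
Every remaining group overlaps one of these, and no 4 of the listed groups are pairwise disjoint, so 3 is the maximum.

3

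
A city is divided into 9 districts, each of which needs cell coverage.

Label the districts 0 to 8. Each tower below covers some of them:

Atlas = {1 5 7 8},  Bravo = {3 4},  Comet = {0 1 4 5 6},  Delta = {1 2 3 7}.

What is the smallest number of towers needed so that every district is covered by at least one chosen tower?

3

Take {Atlas, Comet, Delta}. Their union is {0, 1, 2, 3, 4, 5, 6, 7, 8}, which is all 9 districts.
Only Comet contains 0, so Comet is forced; the remaining 4 districts need at least 2 more towers (each remaining tower adds at most 3) — so at least 3 towers are needed, and 3 is optimal.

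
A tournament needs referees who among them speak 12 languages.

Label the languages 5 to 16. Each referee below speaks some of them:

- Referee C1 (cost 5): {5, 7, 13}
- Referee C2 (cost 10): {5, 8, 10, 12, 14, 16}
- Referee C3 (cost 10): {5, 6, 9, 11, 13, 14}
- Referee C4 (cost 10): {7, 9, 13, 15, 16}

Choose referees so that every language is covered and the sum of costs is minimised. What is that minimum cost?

30

C2, C3, C4 together cover every language (C2 ∪ C3 ∪ C4 = {5, 6, 7, 8, 9, 10, 11, 12, 13, 14, 15, 16}); total cost 10 + 10 + 10 = 30.
The greedy pick C1, C2, C3, C4 costs 35; no covering selection beats 30.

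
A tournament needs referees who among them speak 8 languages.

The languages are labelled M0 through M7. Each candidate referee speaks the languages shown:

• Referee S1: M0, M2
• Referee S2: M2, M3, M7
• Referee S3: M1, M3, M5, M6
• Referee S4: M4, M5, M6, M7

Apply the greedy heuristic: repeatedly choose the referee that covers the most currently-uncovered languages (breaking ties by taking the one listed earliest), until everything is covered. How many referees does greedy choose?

Greedy: pick S3 (covers 4 new) → pick S1 (covers 2 new) → pick S4 (covers 2 new). Total picks: 3.

3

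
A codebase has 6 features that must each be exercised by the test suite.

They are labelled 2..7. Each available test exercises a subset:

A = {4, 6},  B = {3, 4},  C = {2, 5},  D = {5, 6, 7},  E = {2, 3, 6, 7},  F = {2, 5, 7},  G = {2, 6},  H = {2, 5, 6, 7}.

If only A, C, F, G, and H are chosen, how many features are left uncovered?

1

Union of A, C, F, G, H = {2, 4, 5, 6, 7}.
Not covered: 3 — 1 feature.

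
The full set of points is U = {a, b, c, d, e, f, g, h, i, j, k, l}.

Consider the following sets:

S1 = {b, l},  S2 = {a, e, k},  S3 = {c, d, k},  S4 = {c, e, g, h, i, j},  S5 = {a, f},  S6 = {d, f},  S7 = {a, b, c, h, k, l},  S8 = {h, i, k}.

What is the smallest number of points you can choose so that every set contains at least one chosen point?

4

T = {f, g, k, l} meets every set (each contains at least one member of T), and |T| = 4.
No choice of 3 points meets every set, so 4 is the minimum.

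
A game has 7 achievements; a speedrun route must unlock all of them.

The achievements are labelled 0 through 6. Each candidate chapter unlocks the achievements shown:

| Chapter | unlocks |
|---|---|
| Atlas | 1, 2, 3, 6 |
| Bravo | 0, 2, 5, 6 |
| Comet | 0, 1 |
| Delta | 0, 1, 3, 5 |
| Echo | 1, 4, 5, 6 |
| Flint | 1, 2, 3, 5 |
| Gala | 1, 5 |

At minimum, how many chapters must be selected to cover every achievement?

3

Take {Bravo, Delta, Echo}. Their union is {0, 1, 2, 3, 4, 5, 6}, which is all 7 achievements.
Only Echo contains 4, so Echo is forced; the remaining 3 achievements need at least 2 more chapters (each remaining chapter adds at most 2) — so at least 3 chapters are needed, and 3 is optimal.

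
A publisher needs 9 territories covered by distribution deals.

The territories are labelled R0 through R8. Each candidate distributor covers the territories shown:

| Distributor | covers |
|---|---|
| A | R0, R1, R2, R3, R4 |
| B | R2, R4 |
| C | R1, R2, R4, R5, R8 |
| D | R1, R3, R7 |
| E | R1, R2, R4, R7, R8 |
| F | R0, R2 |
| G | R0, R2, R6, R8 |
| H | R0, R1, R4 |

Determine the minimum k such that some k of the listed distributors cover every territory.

Take {C, D, G}. Their union is {R0, R1, R2, R3, R4, R5, R6, R7, R8}, which is all 9 territories.
Only C contains R5, so C is forced; the remaining 4 territories need at least 2 more distributors (each remaining distributor adds at most 2) — so at least 3 distributors are needed, and 3 is optimal.

3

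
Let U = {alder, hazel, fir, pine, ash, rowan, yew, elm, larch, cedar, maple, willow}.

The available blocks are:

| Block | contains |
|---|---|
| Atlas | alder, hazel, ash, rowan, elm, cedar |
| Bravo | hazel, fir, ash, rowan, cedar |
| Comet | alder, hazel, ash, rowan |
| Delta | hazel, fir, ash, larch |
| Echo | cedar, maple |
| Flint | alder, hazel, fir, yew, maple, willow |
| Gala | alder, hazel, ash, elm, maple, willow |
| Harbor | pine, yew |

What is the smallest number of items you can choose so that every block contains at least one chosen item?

The 3 items {hazel, pine, cedar} hit every block.
The blocks Delta, Echo, Harbor are pairwise disjoint, so any hitting set needs a separate item for each — at least 3. Hence 3 is optimal.

3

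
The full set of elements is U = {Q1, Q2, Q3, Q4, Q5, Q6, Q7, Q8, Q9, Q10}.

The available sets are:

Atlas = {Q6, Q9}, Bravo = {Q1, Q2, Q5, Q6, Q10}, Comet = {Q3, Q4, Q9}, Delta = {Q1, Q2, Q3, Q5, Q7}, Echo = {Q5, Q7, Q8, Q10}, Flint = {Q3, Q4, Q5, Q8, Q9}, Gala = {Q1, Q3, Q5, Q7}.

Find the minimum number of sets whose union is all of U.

Bravo, Delta, and Flint cover everything between them: the union {Q1, Q2, Q3, Q4, Q5, Q6, Q7, Q8, Q9, Q10} is all of U.
No 2 of the 7 sets cover everything (all 21 combinations miss at least one element), so 3 is optimal.

3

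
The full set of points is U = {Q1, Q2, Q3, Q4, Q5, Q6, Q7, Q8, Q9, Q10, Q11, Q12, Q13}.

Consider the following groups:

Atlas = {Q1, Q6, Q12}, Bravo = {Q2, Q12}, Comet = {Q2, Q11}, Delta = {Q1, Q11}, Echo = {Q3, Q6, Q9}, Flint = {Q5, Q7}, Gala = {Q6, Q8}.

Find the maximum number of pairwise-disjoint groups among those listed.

4

Bravo, Delta, Echo, Flint are pairwise disjoint (Bravo={Q2,Q12}; Delta={Q1,Q11}; Echo={Q3,Q6,Q9}; Flint={Q5,Q7}).
Every remaining group overlaps one of these, and no 5 of the listed groups are pairwise disjoint, so 4 is the maximum.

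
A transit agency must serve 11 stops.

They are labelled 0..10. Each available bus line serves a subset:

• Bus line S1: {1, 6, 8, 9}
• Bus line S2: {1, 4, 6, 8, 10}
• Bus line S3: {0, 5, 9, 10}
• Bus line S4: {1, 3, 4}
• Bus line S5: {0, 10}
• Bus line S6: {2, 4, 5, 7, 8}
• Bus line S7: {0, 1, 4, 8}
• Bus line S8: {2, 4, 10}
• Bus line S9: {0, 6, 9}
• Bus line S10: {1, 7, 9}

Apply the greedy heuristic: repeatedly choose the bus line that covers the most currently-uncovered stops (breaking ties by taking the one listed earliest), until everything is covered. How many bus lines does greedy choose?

Greedy: pick S2 (covers 5 new) → pick S3 (covers 3 new) → pick S6 (covers 2 new) → pick S4 (covers 1 new). Total picks: 4.

4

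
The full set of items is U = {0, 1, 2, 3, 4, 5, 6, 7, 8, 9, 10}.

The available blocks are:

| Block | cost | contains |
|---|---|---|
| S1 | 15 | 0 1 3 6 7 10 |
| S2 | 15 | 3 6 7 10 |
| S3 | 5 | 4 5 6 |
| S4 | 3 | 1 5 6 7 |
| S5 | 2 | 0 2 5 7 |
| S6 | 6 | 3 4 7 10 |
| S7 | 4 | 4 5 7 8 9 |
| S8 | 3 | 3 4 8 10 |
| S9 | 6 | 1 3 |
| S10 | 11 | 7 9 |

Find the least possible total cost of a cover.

S4, S5, S7, S8 together cover every item (S4 ∪ S5 ∪ S7 ∪ S8 = {0, 1, 2, 3, 4, 5, 6, 7, 8, 9, 10}); total cost 3 + 2 + 4 + 3 = 12.
No covering selection has total cost below 12.

12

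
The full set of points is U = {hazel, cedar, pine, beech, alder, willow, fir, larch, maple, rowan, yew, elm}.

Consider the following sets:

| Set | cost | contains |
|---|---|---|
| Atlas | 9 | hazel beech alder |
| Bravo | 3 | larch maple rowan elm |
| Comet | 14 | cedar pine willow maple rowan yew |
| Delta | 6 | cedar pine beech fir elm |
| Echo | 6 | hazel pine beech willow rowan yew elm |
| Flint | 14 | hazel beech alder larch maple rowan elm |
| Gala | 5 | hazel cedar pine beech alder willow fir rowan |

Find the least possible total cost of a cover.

14

Bravo, Echo, Gala together cover every point (Bravo ∪ Echo ∪ Gala = {hazel, cedar, pine, beech, alder, willow, fir, larch, maple, rowan, yew, elm}); total cost 3 + 6 + 5 = 14.
No covering selection has total cost below 14.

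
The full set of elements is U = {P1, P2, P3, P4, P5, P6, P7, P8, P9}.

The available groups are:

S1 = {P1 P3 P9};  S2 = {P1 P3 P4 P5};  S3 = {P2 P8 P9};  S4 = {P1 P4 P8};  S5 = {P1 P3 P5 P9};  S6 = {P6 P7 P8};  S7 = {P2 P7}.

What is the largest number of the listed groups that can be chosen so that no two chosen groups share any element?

S5, S7 are pairwise disjoint (S5={P1,P3,P5,P9}; S7={P2,P7}).
Every remaining group overlaps one of these, and no 3 of the listed groups are pairwise disjoint, so 2 is the maximum.

2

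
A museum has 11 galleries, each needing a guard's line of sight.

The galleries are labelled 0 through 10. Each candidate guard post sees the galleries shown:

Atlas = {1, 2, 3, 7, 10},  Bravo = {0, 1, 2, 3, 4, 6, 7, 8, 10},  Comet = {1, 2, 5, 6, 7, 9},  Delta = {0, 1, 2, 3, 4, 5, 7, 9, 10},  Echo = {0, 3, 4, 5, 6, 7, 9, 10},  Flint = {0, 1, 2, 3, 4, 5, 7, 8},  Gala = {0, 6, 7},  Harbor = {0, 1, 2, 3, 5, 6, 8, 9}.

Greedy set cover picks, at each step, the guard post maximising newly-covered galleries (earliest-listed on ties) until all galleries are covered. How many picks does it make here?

2

Greedy: pick Bravo (covers 9 new) → pick Comet (covers 2 new). Total picks: 2.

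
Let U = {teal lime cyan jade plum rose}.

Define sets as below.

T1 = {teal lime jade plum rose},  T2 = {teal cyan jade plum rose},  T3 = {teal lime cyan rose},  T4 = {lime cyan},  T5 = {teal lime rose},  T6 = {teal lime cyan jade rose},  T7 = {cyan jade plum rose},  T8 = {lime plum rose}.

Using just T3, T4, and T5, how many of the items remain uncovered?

Union of T3, T4, T5 = {teal, lime, cyan, rose}.
Not covered: jade, plum — 2 items.

2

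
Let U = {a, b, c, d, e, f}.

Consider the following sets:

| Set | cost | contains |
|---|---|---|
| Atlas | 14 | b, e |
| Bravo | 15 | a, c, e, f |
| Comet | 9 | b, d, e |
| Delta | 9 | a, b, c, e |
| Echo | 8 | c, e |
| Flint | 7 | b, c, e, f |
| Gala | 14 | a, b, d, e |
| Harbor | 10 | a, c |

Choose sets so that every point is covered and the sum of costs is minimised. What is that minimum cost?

21

Flint, Gala together cover every point (Flint ∪ Gala = {a, b, c, d, e, f}); total cost 7 + 14 = 21.
No covering selection has total cost below 21.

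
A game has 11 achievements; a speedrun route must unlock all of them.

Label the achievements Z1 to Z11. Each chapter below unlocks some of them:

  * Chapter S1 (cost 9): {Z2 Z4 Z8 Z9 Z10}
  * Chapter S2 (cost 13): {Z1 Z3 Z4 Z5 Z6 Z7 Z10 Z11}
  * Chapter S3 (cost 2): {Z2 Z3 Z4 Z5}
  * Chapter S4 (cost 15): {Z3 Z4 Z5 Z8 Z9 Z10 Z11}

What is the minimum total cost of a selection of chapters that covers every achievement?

S1, S2 together cover every achievement (S1 ∪ S2 = {Z1, Z2, Z3, Z4, Z5, Z6, Z7, Z8, Z9, Z10, Z11}); total cost 9 + 13 = 22.
The greedy pick S3, S2, S1 costs 24; no covering selection beats 22.

22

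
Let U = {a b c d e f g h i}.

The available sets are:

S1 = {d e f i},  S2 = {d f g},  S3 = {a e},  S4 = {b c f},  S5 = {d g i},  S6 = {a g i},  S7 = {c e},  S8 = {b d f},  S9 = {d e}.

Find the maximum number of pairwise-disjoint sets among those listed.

3

S4, S6, S9 are pairwise disjoint (S4={b,c,f}; S6={a,g,i}; S9={d,e}).
Every remaining set overlaps one of these, and no 4 of the listed sets are pairwise disjoint, so 3 is the maximum.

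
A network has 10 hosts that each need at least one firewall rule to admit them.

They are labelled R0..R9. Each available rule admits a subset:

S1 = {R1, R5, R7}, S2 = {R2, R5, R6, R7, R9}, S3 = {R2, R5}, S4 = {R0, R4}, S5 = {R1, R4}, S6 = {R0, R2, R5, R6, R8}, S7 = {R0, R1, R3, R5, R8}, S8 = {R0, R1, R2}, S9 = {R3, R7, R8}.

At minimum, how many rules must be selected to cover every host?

3

S2 and S4 and S7 together: S2 ∪ S4 ∪ S7 = {R0, R1, R2, R3, R4, R5, R6, R7, R8, R9} — every host is covered.
Only S2 contains R9, so S2 is forced; the remaining 5 hosts need at least 2 more rules (each remaining rule adds at most 4) — so at least 3 rules are needed, and 3 is optimal.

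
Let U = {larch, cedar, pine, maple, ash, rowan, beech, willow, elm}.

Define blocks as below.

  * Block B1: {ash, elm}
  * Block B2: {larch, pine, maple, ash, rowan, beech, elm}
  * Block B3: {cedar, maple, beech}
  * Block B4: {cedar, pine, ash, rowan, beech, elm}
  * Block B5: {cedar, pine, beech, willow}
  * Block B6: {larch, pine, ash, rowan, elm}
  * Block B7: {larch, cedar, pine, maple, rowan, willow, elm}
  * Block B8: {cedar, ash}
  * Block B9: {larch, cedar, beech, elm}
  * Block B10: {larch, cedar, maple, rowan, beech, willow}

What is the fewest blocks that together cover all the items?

2

Take {B2, B10}. Their union is {larch, cedar, pine, maple, ash, rowan, beech, willow, elm}, which is all 9 items.
No single block has all 9 items (the largest, B2, has 7), so 2 is optimal.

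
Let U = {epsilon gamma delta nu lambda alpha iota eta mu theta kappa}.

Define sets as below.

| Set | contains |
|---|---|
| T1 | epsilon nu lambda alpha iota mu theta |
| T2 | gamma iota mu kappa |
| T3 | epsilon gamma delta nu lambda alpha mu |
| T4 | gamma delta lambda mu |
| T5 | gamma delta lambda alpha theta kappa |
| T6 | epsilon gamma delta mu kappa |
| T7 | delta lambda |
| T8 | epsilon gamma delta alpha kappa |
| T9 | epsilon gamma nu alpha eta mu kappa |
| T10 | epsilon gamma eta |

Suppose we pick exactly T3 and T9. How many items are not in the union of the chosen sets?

Union of T3, T9 = {epsilon, gamma, delta, nu, lambda, alpha, eta, mu, kappa}.
Not covered: iota, theta — 2 items.

2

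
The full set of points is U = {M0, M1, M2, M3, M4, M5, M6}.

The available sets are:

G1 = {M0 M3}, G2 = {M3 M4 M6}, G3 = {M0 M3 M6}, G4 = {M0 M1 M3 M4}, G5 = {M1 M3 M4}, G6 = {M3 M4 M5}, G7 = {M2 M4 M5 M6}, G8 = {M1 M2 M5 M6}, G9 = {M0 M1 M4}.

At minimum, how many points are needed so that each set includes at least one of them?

The 3 points {M1, M3, M4} hit every set.
No choice of 2 points meets every set, so 3 is the minimum.

3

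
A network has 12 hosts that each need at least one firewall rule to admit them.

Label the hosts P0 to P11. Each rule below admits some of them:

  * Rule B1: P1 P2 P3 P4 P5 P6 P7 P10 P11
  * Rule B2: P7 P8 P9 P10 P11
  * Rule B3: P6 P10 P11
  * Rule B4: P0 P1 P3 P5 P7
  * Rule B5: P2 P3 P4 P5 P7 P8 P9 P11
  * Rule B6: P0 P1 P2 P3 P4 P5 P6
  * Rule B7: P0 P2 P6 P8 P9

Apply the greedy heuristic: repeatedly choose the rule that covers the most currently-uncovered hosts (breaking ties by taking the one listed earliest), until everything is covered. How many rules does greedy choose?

2

Greedy: pick B1 (covers 9 new) → pick B7 (covers 3 new). Total picks: 2.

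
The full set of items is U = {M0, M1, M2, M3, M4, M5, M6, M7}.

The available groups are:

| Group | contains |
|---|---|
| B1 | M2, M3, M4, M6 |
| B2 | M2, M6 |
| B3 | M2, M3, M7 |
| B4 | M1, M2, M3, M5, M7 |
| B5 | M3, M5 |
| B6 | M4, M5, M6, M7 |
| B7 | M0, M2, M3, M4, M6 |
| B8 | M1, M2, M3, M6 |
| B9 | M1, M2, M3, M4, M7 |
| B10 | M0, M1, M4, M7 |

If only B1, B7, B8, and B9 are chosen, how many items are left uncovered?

Union of B1, B7, B8, B9 = {M0, M1, M2, M3, M4, M6, M7}.
Not covered: M5 — 1 item.

1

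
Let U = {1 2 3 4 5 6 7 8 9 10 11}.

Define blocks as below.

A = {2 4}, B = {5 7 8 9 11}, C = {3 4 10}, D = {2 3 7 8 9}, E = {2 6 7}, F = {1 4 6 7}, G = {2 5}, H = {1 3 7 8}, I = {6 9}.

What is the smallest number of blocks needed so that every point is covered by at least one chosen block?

4

Take {A, B, C, F}. Their union is {1, 2, 3, 4, 5, 6, 7, 8, 9, 10, 11}, which is all 11 points.
No 3 of the 9 blocks cover everything (all 84 combinations miss at least one point), so 4 is optimal.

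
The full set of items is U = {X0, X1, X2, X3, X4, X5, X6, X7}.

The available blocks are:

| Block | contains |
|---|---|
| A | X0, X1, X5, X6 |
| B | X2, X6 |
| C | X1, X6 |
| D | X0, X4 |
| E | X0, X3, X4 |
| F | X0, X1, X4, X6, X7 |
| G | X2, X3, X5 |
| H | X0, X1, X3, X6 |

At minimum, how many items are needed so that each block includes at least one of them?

The 3 items {X1, X2, X4} hit every block.
The blocks C, D, G are pairwise disjoint, so any hitting set needs a separate item for each — at least 3. Hence 3 is optimal.

3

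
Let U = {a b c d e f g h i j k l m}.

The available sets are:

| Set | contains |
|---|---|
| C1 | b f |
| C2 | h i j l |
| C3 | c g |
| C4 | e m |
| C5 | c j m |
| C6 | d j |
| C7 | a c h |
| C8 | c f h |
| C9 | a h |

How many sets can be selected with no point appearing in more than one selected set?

5

C1, C3, C4, C6, C9 are pairwise disjoint (C1={b,f}; C3={c,g}; C4={e,m}; C6={d,j}; C9={a,h}).
Every remaining set overlaps one of these, and no 6 of the listed sets are pairwise disjoint, so 5 is the maximum.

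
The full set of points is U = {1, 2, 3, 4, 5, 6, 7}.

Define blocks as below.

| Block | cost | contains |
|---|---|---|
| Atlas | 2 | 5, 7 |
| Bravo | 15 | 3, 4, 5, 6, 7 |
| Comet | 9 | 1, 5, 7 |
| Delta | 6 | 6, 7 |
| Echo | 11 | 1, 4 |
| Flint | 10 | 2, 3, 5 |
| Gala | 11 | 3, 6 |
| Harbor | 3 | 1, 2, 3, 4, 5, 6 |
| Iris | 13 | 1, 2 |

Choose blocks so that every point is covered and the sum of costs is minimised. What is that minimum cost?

5

Atlas, Harbor together cover every point (Atlas ∪ Harbor = {1, 2, 3, 4, 5, 6, 7}); total cost 2 + 3 = 5.
No covering selection has total cost below 5.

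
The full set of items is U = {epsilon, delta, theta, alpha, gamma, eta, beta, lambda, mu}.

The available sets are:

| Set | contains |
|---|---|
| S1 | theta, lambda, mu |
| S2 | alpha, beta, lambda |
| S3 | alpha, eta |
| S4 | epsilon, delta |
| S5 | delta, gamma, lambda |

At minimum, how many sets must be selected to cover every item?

5

S1 and S2 and S3 and S4 and S5 together: S1 ∪ S2 ∪ S3 ∪ S4 ∪ S5 = {epsilon, delta, theta, alpha, gamma, eta, beta, lambda, mu} — every item is covered.
No 4 of the 5 sets cover everything (all 5 combinations miss at least one item), so 5 is optimal.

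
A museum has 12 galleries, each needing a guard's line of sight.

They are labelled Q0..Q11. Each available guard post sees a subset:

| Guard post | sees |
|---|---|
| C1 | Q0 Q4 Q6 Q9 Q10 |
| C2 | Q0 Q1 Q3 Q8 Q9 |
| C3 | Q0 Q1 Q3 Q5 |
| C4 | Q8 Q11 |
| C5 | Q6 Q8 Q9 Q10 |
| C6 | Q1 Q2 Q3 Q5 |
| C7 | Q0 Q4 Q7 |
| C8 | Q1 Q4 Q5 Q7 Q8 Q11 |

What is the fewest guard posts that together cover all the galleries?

3

Take {C1, C6, C8}. Their union is {Q0, Q1, Q2, Q3, Q4, Q5, Q6, Q7, Q8, Q9, Q10, Q11}, which is all 12 galleries.
Only C6 contains Q2, so C6 is forced; the remaining 8 galleries need at least 2 more guard posts (each remaining guard post adds at most 5) — so at least 3 guard posts are needed, and 3 is optimal.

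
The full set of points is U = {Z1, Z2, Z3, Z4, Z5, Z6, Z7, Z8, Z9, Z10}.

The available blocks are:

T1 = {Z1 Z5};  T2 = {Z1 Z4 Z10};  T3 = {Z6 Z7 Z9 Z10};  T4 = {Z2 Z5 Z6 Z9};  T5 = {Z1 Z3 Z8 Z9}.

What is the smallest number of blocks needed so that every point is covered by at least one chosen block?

T2 and T3 and T4 and T5 together: T2 ∪ T3 ∪ T4 ∪ T5 = {Z1, Z2, Z3, Z4, Z5, Z6, Z7, Z8, Z9, Z10} — every point is covered.
No 3 of the 5 blocks cover everything (all 10 combinations miss at least one point), so 4 is optimal.

4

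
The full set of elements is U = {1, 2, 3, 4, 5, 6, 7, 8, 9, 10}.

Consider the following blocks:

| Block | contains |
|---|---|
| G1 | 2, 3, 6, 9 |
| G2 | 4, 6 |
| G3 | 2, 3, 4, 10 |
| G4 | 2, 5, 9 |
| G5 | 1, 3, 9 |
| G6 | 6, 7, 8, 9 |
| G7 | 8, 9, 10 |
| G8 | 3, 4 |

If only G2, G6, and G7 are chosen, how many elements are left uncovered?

Union of G2, G6, G7 = {4, 6, 7, 8, 9, 10}.
Not covered: 1, 2, 3, 5 — 4 elements.

4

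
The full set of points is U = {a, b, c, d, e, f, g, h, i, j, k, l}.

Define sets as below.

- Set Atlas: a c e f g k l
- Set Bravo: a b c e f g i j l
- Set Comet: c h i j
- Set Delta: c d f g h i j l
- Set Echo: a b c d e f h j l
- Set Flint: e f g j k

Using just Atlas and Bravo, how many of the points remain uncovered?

2

Union of Atlas, Bravo = {a, b, c, e, f, g, i, j, k, l}.
Not covered: d, h — 2 points.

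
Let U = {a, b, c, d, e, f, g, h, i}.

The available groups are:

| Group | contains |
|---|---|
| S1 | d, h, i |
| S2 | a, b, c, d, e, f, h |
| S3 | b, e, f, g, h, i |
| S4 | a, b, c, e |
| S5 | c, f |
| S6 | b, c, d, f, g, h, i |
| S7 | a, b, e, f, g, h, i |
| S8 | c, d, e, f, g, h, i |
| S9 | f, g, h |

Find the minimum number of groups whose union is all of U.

S6 and S7 cover everything between them: the union {a, b, c, d, e, f, g, h, i} is all of U.
No single group has all 9 items (the largest, S2, has 7), so 2 is optimal.

2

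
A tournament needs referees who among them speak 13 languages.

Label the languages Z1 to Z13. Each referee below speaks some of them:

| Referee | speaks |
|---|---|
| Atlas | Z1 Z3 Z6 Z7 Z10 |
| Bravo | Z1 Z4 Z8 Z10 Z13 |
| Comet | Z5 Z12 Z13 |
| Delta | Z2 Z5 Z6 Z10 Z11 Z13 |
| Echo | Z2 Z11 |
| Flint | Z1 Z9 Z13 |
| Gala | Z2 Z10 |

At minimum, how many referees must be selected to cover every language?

5

Atlas and Bravo and Comet and Echo and Flint together: Atlas ∪ Bravo ∪ Comet ∪ Echo ∪ Flint = {Z1, Z2, Z3, Z4, Z5, Z6, Z7, Z8, Z9, Z10, Z11, Z12, Z13} — every language is covered.
No 4 of the 7 referees cover everything (all 35 combinations miss at least one language), so 5 is optimal.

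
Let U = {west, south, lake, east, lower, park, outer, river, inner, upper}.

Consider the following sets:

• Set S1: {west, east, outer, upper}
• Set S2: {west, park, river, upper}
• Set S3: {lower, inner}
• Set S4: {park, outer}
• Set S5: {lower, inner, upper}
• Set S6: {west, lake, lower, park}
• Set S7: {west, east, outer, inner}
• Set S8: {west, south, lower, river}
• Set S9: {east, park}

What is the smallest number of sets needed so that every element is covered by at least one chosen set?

4

S1 and S6 and S7 and S8 together: S1 ∪ S6 ∪ S7 ∪ S8 = {west, south, lake, east, lower, park, outer, river, inner, upper} — every element is covered.
No 3 of the 9 sets cover everything (all 84 combinations miss at least one element), so 4 is optimal.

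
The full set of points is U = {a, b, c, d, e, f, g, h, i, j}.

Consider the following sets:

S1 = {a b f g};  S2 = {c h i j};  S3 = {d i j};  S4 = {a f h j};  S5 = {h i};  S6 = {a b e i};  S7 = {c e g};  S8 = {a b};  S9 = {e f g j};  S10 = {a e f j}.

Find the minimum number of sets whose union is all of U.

4

S1, S2, S3, and S10 cover everything between them: the union {a, b, c, d, e, f, g, h, i, j} is all of U.
No 3 of the 10 sets cover everything (all 120 combinations miss at least one point), so 4 is optimal.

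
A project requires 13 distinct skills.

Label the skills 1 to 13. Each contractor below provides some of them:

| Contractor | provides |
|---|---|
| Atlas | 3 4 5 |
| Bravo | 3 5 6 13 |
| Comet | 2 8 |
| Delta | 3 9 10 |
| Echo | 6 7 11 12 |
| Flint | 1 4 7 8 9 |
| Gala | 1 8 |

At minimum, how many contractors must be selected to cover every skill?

Take {Bravo, Comet, Delta, Echo, Flint}. Their union is {1, 2, 3, 4, 5, 6, 7, 8, 9, 10, 11, 12, 13}, which is all 13 skills.
No 4 of the 7 contractors cover everything (all 35 combinations miss at least one skill), so 5 is optimal.

5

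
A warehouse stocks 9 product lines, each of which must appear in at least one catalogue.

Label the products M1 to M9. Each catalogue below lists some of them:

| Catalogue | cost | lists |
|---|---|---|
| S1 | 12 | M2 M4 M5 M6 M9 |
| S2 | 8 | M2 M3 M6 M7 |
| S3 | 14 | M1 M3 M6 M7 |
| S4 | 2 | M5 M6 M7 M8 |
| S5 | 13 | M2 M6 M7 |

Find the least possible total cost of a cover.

28

S1, S3, S4 together cover every product (S1 ∪ S3 ∪ S4 = {M1, M2, M3, M4, M5, M6, M7, M8, M9}); total cost 12 + 14 + 2 = 28.
No covering selection has total cost below 28.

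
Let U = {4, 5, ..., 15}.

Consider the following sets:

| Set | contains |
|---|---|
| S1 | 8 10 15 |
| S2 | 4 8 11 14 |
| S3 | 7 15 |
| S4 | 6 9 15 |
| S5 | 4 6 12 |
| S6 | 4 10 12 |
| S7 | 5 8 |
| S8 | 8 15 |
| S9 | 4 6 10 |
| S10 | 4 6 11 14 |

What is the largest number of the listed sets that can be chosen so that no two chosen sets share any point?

3

S3, S7, S10 are pairwise disjoint (S3={7,15}; S7={5,8}; S10={4,6,11,14}).
Every remaining set overlaps one of these, and no 4 of the listed sets are pairwise disjoint, so 3 is the maximum.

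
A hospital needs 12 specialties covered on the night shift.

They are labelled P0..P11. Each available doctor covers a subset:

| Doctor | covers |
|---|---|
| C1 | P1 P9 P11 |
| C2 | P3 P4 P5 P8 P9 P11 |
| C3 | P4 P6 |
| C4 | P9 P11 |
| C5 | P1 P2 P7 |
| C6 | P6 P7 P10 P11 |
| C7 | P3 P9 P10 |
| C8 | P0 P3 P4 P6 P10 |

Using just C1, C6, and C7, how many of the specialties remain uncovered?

Union of C1, C6, C7 = {P1, P3, P6, P7, P9, P10, P11}.
Not covered: P0, P2, P4, P5, P8 — 5 specialties.

5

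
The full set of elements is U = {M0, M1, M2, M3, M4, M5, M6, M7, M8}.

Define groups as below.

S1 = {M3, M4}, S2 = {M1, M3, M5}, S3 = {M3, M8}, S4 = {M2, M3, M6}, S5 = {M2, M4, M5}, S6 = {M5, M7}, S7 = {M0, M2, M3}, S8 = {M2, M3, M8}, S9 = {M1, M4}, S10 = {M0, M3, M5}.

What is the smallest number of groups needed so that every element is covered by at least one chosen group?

5

S4, S6, S7, S8, and S9 cover everything between them: the union {M0, M1, M2, M3, M4, M5, M6, M7, M8} is all of U.
No 4 of the 10 groups cover everything (all 210 combinations miss at least one element), so 5 is optimal.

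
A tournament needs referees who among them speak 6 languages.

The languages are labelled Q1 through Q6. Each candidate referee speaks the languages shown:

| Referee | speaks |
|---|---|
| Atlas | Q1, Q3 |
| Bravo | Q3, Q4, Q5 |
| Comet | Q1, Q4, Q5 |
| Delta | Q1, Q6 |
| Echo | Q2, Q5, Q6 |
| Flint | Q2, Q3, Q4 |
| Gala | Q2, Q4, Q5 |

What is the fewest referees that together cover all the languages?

3

Take {Bravo, Delta, Echo}. Their union is {Q1, Q2, Q3, Q4, Q5, Q6}, which is all 6 languages.
No 2 of the 7 referees cover everything (all 21 combinations miss at least one language), so 3 is optimal.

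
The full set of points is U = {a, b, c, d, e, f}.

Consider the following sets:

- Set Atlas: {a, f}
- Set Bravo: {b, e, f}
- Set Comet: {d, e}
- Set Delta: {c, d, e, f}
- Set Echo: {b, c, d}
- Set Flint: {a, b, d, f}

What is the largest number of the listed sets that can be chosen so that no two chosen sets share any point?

Atlas, Echo are pairwise disjoint (Atlas={a,f}; Echo={b,c,d}).
Every remaining set overlaps one of these, and no 3 of the listed sets are pairwise disjoint, so 2 is the maximum.

2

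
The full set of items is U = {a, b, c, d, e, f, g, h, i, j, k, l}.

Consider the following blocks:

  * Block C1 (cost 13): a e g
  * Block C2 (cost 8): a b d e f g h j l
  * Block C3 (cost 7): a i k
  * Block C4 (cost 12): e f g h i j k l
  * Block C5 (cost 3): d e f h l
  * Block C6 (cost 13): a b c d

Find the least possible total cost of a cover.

25

C4, C6 together cover every item (C4 ∪ C6 = {a, b, c, d, e, f, g, h, i, j, k, l}); total cost 12 + 13 = 25.
The greedy pick C5, C2, C3, C6 costs 31; no covering selection beats 25.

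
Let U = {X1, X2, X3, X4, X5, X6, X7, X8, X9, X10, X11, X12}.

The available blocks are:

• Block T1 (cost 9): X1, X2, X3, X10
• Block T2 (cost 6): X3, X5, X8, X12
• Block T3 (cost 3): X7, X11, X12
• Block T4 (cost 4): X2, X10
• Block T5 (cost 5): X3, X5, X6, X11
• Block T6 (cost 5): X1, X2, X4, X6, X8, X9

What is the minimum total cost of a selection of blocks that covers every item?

T3, T4, T5, T6 together cover every item (T3 ∪ T4 ∪ T5 ∪ T6 = {X1, X2, X3, X4, X5, X6, X7, X8, X9, X10, X11, X12}); total cost 3 + 4 + 5 + 5 = 17.
No covering selection has total cost below 17.

17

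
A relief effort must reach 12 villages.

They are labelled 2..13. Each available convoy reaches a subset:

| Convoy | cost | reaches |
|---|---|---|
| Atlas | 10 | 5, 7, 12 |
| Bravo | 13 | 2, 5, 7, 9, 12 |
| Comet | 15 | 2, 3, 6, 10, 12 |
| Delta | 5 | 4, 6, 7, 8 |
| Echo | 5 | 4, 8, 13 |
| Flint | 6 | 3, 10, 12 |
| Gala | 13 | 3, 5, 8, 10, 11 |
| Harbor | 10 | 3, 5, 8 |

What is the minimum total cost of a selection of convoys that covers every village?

Bravo, Delta, Echo, Gala together cover every village (Bravo ∪ Delta ∪ Echo ∪ Gala = {2, 3, 4, 5, 6, 7, 8, 9, 10, 11, 12, 13}); total cost 13 + 5 + 5 + 13 = 36.
The greedy pick Delta, Flint, Bravo, Echo, Gala costs 42; no covering selection beats 36.

36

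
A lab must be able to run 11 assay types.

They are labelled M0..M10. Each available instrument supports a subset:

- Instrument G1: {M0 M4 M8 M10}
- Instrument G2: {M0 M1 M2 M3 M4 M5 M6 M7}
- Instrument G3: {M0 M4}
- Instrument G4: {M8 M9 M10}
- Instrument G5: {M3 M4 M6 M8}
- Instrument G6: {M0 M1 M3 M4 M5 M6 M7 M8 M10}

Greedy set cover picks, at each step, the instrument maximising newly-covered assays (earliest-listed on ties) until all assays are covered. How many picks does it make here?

3

Greedy: pick G6 (covers 9 new) → pick G2 (covers 1 new) → pick G4 (covers 1 new). Total picks: 3.
(The true minimum cover uses only 2 instruments, so greedy is not optimal here.)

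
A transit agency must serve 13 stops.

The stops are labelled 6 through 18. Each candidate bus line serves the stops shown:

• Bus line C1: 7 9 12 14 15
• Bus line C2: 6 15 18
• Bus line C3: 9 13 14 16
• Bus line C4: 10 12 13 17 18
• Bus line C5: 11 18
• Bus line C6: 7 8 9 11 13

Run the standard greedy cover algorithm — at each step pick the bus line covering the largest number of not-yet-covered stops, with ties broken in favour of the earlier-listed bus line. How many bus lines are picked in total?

5

Greedy: pick C1 (covers 5 new) → pick C4 (covers 4 new) → pick C6 (covers 2 new) → pick C2 (covers 1 new) → pick C3 (covers 1 new). Total picks: 5.
(The true minimum cover uses only 4 bus lines, so greedy is not optimal here.)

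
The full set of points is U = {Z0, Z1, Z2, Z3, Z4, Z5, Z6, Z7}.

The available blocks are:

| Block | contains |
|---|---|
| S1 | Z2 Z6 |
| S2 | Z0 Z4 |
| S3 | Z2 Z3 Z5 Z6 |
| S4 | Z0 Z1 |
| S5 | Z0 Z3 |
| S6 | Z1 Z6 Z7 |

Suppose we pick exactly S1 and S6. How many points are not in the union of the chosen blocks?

Union of S1, S6 = {Z1, Z2, Z6, Z7}.
Not covered: Z0, Z3, Z4, Z5 — 4 points.

4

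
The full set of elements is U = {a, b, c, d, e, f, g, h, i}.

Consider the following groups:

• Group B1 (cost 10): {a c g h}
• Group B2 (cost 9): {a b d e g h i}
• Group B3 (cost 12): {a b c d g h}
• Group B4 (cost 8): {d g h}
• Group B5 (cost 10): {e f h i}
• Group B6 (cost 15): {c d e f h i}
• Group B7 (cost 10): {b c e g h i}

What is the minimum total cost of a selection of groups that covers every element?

22

B3, B5 together cover every element (B3 ∪ B5 = {a, b, c, d, e, f, g, h, i}); total cost 12 + 10 = 22.
The greedy pick B2, B6 costs 24; no covering selection beats 22.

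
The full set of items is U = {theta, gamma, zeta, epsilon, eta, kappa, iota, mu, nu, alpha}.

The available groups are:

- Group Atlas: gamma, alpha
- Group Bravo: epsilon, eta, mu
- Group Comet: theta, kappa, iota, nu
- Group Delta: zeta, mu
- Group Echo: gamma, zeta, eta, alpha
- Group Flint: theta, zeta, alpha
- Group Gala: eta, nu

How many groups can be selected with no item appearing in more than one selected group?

3

Atlas, Bravo, Comet are pairwise disjoint (Atlas={gamma,alpha}; Bravo={epsilon,eta,mu}; Comet={theta,kappa,iota,nu}).
Every remaining group overlaps one of these, and no 4 of the listed groups are pairwise disjoint, so 3 is the maximum.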